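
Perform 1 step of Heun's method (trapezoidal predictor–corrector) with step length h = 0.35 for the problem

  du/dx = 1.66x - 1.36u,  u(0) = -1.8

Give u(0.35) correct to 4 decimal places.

-1.0454

Heun: k1 = f(x_n, u_n); k2 = f(x_n + h, u_n + h·k1); u_{n+1} = u_n + (h/2)·(k1 + k2).
x=0.000000, u=-1.800000:
  k1 = f(0.000000, -1.800000) = 2.448000
  k2 = f(0.350000, -0.943200) = 1.863752
  u ← -1.800000 + (0.35/2)·(2.448000 + 1.863752) = -1.045443
u(0.35) ≈ -1.0454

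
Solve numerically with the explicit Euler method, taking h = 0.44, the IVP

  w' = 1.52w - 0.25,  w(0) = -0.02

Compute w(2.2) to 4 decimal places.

-2.2231

Euler: w_{n+1} = w_n + h·f(x_n, w_n).
x=0.000000, w=-0.020000: f=-0.280400 → w ← -0.020000 + 0.44·(-0.280400) = -0.143376
x=0.440000, w=-0.143376: f=-0.467932 → w ← -0.143376 + 0.44·(-0.467932) = -0.349266
x=0.880000, w=-0.349266: f=-0.780884 → w ← -0.349266 + 0.44·(-0.780884) = -0.692855
x=1.320000, w=-0.692855: f=-1.303139 → w ← -0.692855 + 0.44·(-1.303139) = -1.266236
x=1.760000, w=-1.266236: f=-2.174679 → w ← -1.266236 + 0.44·(-2.174679) = -2.223095
w(2.2) ≈ -2.2231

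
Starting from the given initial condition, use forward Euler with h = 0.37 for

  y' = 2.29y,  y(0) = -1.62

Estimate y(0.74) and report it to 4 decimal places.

Euler: y_{n+1} = y_n + h·f(s_n, y_n).
s=0.000000, y=-1.620000: f=-3.709800 → y ← -1.620000 + 0.37·(-3.709800) = -2.992626
s=0.370000, y=-2.992626: f=-6.853114 → y ← -2.992626 + 0.37·(-6.853114) = -5.528278
y(0.74) ≈ -5.5283

-5.5283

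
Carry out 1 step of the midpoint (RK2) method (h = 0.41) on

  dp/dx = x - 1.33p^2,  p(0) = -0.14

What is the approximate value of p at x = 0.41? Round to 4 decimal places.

-0.0675

Midpoint: k1 = f(x_n, p_n); k2 = f(x_n + h/2, p_n + (h/2)·k1); p_{n+1} = p_n + h·k2.
x=0.000000, p=-0.140000:
  k1 = f(0.000000, -0.140000) = -0.026068
  k2 = f(0.205000, -0.145344) = 0.176904
  p ← -0.140000 + 0.41·0.176904 = -0.067469
p(0.41) ≈ -0.0675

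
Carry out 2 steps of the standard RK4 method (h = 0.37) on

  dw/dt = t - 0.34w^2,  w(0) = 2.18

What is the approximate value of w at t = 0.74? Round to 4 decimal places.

RK4: k1 = f(t_n, w_n); k2 = f(t_n + h/2, w_n + (h/2)·k1); k3 = f(t_n + h/2, w_n + (h/2)·k2); k4 = f(t_n + h, w_n + h·k3); w_{n+1} = w_n + (h/6)·(k1 + 2k2 + 2k3 + k4).
t=0.000000, w=2.180000:
  k1 = f(0.000000, 2.180000) = -1.615816
  k2 = f(0.185000, 1.881074) = -1.018069
  k3 = f(0.185000, 1.991657) = -1.163677
  k4 = f(0.370000, 1.749439) = -0.670583
  w ← 2.180000 + (0.37/6)·(k1 + 2k2 + 2k3 + k4) = 1.769923
t=0.370000, w=1.769923:
  k1 = f(0.370000, 1.769923) = -0.695094
  k2 = f(0.555000, 1.641331) = -0.360949
  k3 = f(0.555000, 1.703148) = -0.431242
  k4 = f(0.740000, 1.610364) = -0.141712
  w ← 1.769923 + (0.37/6)·(k1 + 2k2 + 2k3 + k4) = 1.620617
w(0.74) ≈ 1.6206

1.6206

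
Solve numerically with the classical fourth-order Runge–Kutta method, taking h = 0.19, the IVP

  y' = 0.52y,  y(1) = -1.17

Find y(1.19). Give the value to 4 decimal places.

RK4: k1 = f(x_n, y_n); k2 = f(x_n + h/2, y_n + (h/2)·k1); k3 = f(x_n + h/2, y_n + (h/2)·k2); k4 = f(x_n + h, y_n + h·k3); y_{n+1} = y_n + (h/6)·(k1 + 2k2 + 2k3 + k4).
x=1.000000, y=-1.170000:
  k1 = f(1.000000, -1.170000) = -0.608400
  k2 = f(1.095000, -1.227798) = -0.638455
  k3 = f(1.095000, -1.230653) = -0.639940
  k4 = f(1.190000, -1.291589) = -0.671626
  y ← -1.170000 + (0.19/6)·(k1 + 2k2 + 2k3 + k4) = -1.291499
y(1.19) ≈ -1.2915

-1.2915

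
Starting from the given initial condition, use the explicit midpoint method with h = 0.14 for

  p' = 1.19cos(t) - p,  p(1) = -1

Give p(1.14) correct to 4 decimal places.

Midpoint: k1 = f(t_n, p_n); k2 = f(t_n + h/2, p_n + (h/2)·k1); p_{n+1} = p_n + h·k2.
t=1.000000, p=-1.000000:
  k1 = f(1.000000, -1.000000) = 1.642960
  k2 = f(1.070000, -0.884993) = 1.456341
  p ← -1.000000 + 0.14·1.456341 = -0.796112
p(1.14) ≈ -0.7961

-0.7961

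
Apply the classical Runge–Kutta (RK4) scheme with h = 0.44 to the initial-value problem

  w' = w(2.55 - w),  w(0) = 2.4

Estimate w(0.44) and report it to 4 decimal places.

RK4: k1 = f(t_n, w_n); k2 = f(t_n + h/2, w_n + (h/2)·k1); k3 = f(t_n + h/2, w_n + (h/2)·k2); k4 = f(t_n + h, w_n + h·k3); w_{n+1} = w_n + (h/6)·(k1 + 2k2 + 2k3 + k4).
t=0.000000, w=2.400000:
  k1 = f(0.000000, 2.400000) = 0.360000
  k2 = f(0.220000, 2.479200) = 0.175527
  k3 = f(0.220000, 2.438616) = 0.271623
  k4 = f(0.440000, 2.519514) = 0.076810
  w ← 2.400000 + (0.44/6)·(k1 + 2k2 + 2k3 + k4) = 2.497615
w(0.44) ≈ 2.4976

2.4976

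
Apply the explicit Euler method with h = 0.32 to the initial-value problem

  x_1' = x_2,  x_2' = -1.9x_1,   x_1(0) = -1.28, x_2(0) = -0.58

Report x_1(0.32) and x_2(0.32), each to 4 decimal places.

-1.4656, 0.1982

Euler on (x_1,x_2): x_1_{n+1} = x_1_n + h·x_1', x_2_{n+1} = x_2_n + h·x_2'.
0.000000: (-1.280000, -0.580000); f=(-0.580000, 2.432000) → (-1.465600, 0.198240)
(x_1(0.32), x_2(0.32)) ≈ (-1.4656, 0.1982)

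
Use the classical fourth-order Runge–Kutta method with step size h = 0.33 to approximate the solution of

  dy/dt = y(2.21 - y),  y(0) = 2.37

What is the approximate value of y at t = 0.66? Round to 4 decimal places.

RK4: k1 = f(t_n, y_n); k2 = f(t_n + h/2, y_n + (h/2)·k1); k3 = f(t_n + h/2, y_n + (h/2)·k2); k4 = f(t_n + h, y_n + h·k3); y_{n+1} = y_n + (h/6)·(k1 + 2k2 + 2k3 + k4).
t=0.000000, y=2.370000:
  k1 = f(0.000000, 2.370000) = -0.379200
  k2 = f(0.165000, 2.307432) = -0.224818
  k3 = f(0.165000, 2.332905) = -0.286726
  k4 = f(0.330000, 2.275380) = -0.148765
  y ← 2.370000 + (0.33/6)·(k1 + 2k2 + 2k3 + k4) = 2.284692
t=0.330000, y=2.284692:
  k1 = f(0.330000, 2.284692) = -0.170648
  k2 = f(0.495000, 2.256535) = -0.105008
  k3 = f(0.495000, 2.267366) = -0.130069
  k4 = f(0.660000, 2.241769) = -0.071219
  y ← 2.284692 + (0.33/6)·(k1 + 2k2 + 2k3 + k4) = 2.245531
y(0.66) ≈ 2.2455

2.2455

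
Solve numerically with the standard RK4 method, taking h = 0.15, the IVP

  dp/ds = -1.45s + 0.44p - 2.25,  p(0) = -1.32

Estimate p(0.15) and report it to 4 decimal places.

RK4: k1 = f(s_n, p_n); k2 = f(s_n + h/2, p_n + (h/2)·k1); k3 = f(s_n + h/2, p_n + (h/2)·k2); k4 = f(s_n + h, p_n + h·k3); p_{n+1} = p_n + (h/6)·(k1 + 2k2 + 2k3 + k4).
s=0.000000, p=-1.320000:
  k1 = f(0.000000, -1.320000) = -2.830800
  k2 = f(0.075000, -1.532310) = -3.032966
  k3 = f(0.075000, -1.547472) = -3.039638
  k4 = f(0.150000, -1.775946) = -3.248916
  p ← -1.320000 + (0.15/6)·(k1 + 2k2 + 2k3 + k4) = -1.775623
p(0.15) ≈ -1.7756

-1.7756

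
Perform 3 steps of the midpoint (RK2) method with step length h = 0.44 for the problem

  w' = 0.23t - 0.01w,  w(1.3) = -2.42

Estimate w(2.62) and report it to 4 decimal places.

-1.7966

Midpoint: k1 = f(t_n, w_n); k2 = f(t_n + h/2, w_n + (h/2)·k1); w_{n+1} = w_n + h·k2.
t=1.300000, w=-2.420000:
  k1 = f(1.300000, -2.420000) = 0.323200
  k2 = f(1.520000, -2.348896) = 0.373089
  w ← -2.420000 + 0.44·0.373089 = -2.255841
t=1.740000, w=-2.255841:
  k1 = f(1.740000, -2.255841) = 0.422758
  k2 = f(1.960000, -2.162834) = 0.472428
  w ← -2.255841 + 0.44·0.472428 = -2.047972
t=2.180000, w=-2.047972:
  k1 = f(2.180000, -2.047972) = 0.521880
  k2 = f(2.400000, -1.933159) = 0.571332
  w ← -2.047972 + 0.44·0.571332 = -1.796586
w(2.62) ≈ -1.7966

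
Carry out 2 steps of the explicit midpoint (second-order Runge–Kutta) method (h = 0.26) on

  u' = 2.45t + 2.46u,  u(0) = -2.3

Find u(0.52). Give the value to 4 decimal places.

Midpoint: k1 = f(t_n, u_n); k2 = f(t_n + h/2, u_n + (h/2)·k1); u_{n+1} = u_n + h·k2.
t=0.000000, u=-2.300000:
  k1 = f(0.000000, -2.300000) = -5.658000
  k2 = f(0.130000, -3.035540) = -7.148928
  u ← -2.300000 + 0.26·(-7.148928) = -4.158721
t=0.260000, u=-4.158721:
  k1 = f(0.260000, -4.158721) = -9.593455
  k2 = f(0.390000, -5.405870) = -12.342941
  u ← -4.158721 + 0.26·(-12.342941) = -7.367886
u(0.52) ≈ -7.3679

-7.3679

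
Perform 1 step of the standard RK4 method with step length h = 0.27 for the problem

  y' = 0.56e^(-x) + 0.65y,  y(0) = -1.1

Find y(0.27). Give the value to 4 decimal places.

-1.1656

RK4: k1 = f(x_n, y_n); k2 = f(x_n + h/2, y_n + (h/2)·k1); k3 = f(x_n + h/2, y_n + (h/2)·k2); k4 = f(x_n + h, y_n + h·k3); y_{n+1} = y_n + (h/6)·(k1 + 2k2 + 2k3 + k4).
x=0.000000, y=-1.100000:
  k1 = f(0.000000, -1.100000) = -0.155000
  k2 = f(0.135000, -1.120925) = -0.239320
  k3 = f(0.135000, -1.132308) = -0.246719
  k4 = f(0.270000, -1.166614) = -0.330807
  y ← -1.100000 + (0.27/6)·(k1 + 2k2 + 2k3 + k4) = -1.165605
y(0.27) ≈ -1.1656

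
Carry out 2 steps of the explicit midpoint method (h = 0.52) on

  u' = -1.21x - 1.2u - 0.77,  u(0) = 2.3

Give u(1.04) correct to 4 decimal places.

-0.1657

Midpoint: k1 = f(x_n, u_n); k2 = f(x_n + h/2, u_n + (h/2)·k1); u_{n+1} = u_n + h·k2.
x=0.000000, u=2.300000:
  k1 = f(0.000000, 2.300000) = -3.530000
  k2 = f(0.260000, 1.382200) = -2.743240
  u ← 2.300000 + 0.52·(-2.743240) = 0.873515
x=0.520000, u=0.873515:
  k1 = f(0.520000, 0.873515) = -2.447418
  k2 = f(0.780000, 0.237186) = -1.998424
  u ← 0.873515 + 0.52·(-1.998424) = -0.165665
u(1.04) ≈ -0.1657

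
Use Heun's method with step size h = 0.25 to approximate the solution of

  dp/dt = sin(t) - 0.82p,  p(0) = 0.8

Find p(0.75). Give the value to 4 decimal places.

Heun: k1 = f(t_n, p_n); k2 = f(t_n + h, p_n + h·k1); p_{n+1} = p_n + (h/2)·(k1 + k2).
t=0.000000, p=0.800000:
  k1 = f(0.000000, 0.800000) = -0.656000
  k2 = f(0.250000, 0.636000) = -0.274116
  p ← 0.800000 + (0.25/2)·(-0.656000 + (-0.274116)) = 0.683735
t=0.250000, p=0.683735:
  k1 = f(0.250000, 0.683735) = -0.313259
  k2 = f(0.500000, 0.605421) = -0.017019
  p ← 0.683735 + (0.25/2)·(-0.313259 + (-0.017019)) = 0.642451
t=0.500000, p=0.642451:
  k1 = f(0.500000, 0.642451) = -0.047384
  k2 = f(0.750000, 0.630605) = 0.164543
  p ← 0.642451 + (0.25/2)·(-0.047384 + 0.164543) = 0.657096
p(0.75) ≈ 0.6571

0.6571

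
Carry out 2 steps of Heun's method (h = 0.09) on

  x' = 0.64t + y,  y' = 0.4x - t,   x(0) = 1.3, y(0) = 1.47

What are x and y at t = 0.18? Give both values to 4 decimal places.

1.5831, 1.5573

Heun on (x,y): k1 = f(t_n, state_n); k2 = f(t_n + h, state_n + h·k1); state_{n+1} = state_n + (h/2)·(k1 + k2).
0.000000: (1.300000, 1.470000)
  k1 = (1.470000, 0.520000)
  predictor → (1.432300, 1.516800)
  k2 = (1.574400, 0.482920)
  → (1.436998, 1.515131)
0.090000: (1.436998, 1.515131)
  k1 = (1.572731, 0.484799)
  predictor → (1.578544, 1.558763)
  k2 = (1.673963, 0.451418)
  → (1.583099, 1.557261)
(x(0.18), y(0.18)) ≈ (1.5831, 1.5573)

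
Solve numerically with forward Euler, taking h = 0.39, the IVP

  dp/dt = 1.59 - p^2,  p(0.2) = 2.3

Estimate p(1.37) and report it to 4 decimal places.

1.2579

Euler: p_{n+1} = p_n + h·f(t_n, p_n).
t=0.200000, p=2.300000: f=-3.700000 → p ← 2.300000 + 0.39·(-3.700000) = 0.857000
t=0.590000, p=0.857000: f=0.855551 → p ← 0.857000 + 0.39·0.855551 = 1.190665
t=0.980000, p=1.190665: f=0.172317 → p ← 1.190665 + 0.39·0.172317 = 1.257869
p(1.37) ≈ 1.2579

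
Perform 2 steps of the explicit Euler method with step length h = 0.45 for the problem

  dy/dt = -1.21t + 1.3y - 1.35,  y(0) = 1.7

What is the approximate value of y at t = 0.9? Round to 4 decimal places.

2.4554

Euler: y_{n+1} = y_n + h·f(t_n, y_n).
t=0.000000, y=1.700000: f=0.860000 → y ← 1.700000 + 0.45·0.860000 = 2.087000
t=0.450000, y=2.087000: f=0.818600 → y ← 2.087000 + 0.45·0.818600 = 2.455370
y(0.9) ≈ 2.4554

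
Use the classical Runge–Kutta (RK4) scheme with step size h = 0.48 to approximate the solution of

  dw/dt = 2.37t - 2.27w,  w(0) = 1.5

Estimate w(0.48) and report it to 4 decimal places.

0.7216

RK4: k1 = f(t_n, w_n); k2 = f(t_n + h/2, w_n + (h/2)·k1); k3 = f(t_n + h/2, w_n + (h/2)·k2); k4 = f(t_n + h, w_n + h·k3); w_{n+1} = w_n + (h/6)·(k1 + 2k2 + 2k3 + k4).
t=0.000000, w=1.500000:
  k1 = f(0.000000, 1.500000) = -3.405000
  k2 = f(0.240000, 0.682800) = -0.981156
  k3 = f(0.240000, 1.264523) = -2.301666
  k4 = f(0.480000, 0.395200) = 0.240496
  w ← 1.500000 + (0.48/6)·(k1 + 2k2 + 2k3 + k4) = 0.721588
w(0.48) ≈ 0.7216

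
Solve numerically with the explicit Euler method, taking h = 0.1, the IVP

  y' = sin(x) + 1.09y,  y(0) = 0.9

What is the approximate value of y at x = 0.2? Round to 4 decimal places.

1.1169

Euler: y_{n+1} = y_n + h·f(x_n, y_n).
x=0.000000, y=0.900000: f=0.981000 → y ← 0.900000 + 0.1·0.981000 = 0.998100
x=0.100000, y=0.998100: f=1.187762 → y ← 0.998100 + 0.1·1.187762 = 1.116876
y(0.2) ≈ 1.1169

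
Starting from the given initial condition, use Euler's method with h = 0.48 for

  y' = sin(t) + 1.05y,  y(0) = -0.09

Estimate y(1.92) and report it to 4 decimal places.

Euler: y_{n+1} = y_n + h·f(t_n, y_n).
t=0.000000, y=-0.090000: f=-0.094500 → y ← -0.090000 + 0.48·(-0.094500) = -0.135360
t=0.480000, y=-0.135360: f=0.319651 → y ← -0.135360 + 0.48·0.319651 = 0.018073
t=0.960000, y=0.018073: f=0.838168 → y ← 0.018073 + 0.48·0.838168 = 0.420393
t=1.440000, y=0.420393: f=1.432871 → y ← 0.420393 + 0.48·1.432871 = 1.108171
y(1.92) ≈ 1.1082

1.1082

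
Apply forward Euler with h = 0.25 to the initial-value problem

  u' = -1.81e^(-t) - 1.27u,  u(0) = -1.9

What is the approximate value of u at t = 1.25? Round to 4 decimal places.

-0.9318

Euler: u_{n+1} = u_n + h·f(t_n, u_n).
t=0.000000, u=-1.900000: f=0.603000 → u ← -1.900000 + 0.25·0.603000 = -1.749250
t=0.250000, u=-1.749250: f=0.811918 → u ← -1.749250 + 0.25·0.811918 = -1.546270
t=0.500000, u=-1.546270: f=0.865943 → u ← -1.546270 + 0.25·0.865943 = -1.329785
t=0.750000, u=-1.329785: f=0.833843 → u ← -1.329785 + 0.25·0.833843 = -1.121324
t=1.000000, u=-1.121324: f=0.758220 → u ← -1.121324 + 0.25·0.758220 = -0.931769
u(1.25) ≈ -0.9318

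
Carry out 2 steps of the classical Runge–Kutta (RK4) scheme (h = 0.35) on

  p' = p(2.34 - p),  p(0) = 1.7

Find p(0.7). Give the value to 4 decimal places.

RK4: k1 = f(s_n, p_n); k2 = f(s_n + h/2, p_n + (h/2)·k1); k3 = f(s_n + h/2, p_n + (h/2)·k2); k4 = f(s_n + h, p_n + h·k3); p_{n+1} = p_n + (h/6)·(k1 + 2k2 + 2k3 + k4).
s=0.000000, p=1.700000:
  k1 = f(0.000000, 1.700000) = 1.088000
  k2 = f(0.175000, 1.890400) = 0.849924
  k3 = f(0.175000, 1.848737) = 0.908217
  k4 = f(0.350000, 2.017876) = 0.650007
  p ← 1.700000 + (0.35/6)·(k1 + 2k2 + 2k3 + k4) = 2.006500
s=0.350000, p=2.006500:
  k1 = f(0.350000, 2.006500) = 0.669168
  k2 = f(0.525000, 2.123604) = 0.459539
  k3 = f(0.525000, 2.086919) = 0.528159
  k4 = f(0.700000, 2.191356) = 0.325733
  p ← 2.006500 + (0.35/6)·(k1 + 2k2 + 2k3 + k4) = 2.179767
p(0.7) ≈ 2.1798

2.1798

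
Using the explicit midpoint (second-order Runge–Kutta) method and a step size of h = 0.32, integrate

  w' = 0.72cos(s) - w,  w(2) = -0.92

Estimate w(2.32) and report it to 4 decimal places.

Midpoint: k1 = f(s_n, w_n); k2 = f(s_n + h/2, w_n + (h/2)·k1); w_{n+1} = w_n + h·k2.
s=2.000000, w=-0.920000:
  k1 = f(2.000000, -0.920000) = 0.620374
  k2 = f(2.160000, -0.820740) = 0.420637
  w ← -0.920000 + 0.32·0.420637 = -0.785396
w(2.32) ≈ -0.7854

-0.7854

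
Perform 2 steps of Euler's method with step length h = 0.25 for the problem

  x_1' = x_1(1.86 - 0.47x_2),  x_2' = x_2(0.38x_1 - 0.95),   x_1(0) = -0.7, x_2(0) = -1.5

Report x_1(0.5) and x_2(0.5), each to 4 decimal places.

Euler on (x_1,x_2): x_1_{n+1} = x_1_n + h·x_1', x_2_{n+1} = x_2_n + h·x_2'.
0.000000: (-0.700000, -1.500000); f=(-1.795500, 1.824000) → (-1.148875, -1.044000)
0.250000: (-1.148875, -1.044000); f=(-2.700637, 1.447582) → (-1.824034, -0.682105)
(x_1(0.5), x_2(0.5)) ≈ (-1.8240, -0.6821)

-1.8240, -0.6821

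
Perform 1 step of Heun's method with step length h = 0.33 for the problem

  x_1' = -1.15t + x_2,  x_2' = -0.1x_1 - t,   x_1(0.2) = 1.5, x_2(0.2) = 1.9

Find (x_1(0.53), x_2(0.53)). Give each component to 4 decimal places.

Heun on (x_1,x_2): k1 = f(t_n, state_n); k2 = f(t_n + h, state_n + h·k1); state_{n+1} = state_n + (h/2)·(k1 + k2).
0.200000: (1.500000, 1.900000)
  k1 = (1.670000, -0.350000)
  predictor → (2.051100, 1.784500)
  k2 = (1.175000, -0.735110)
  → (1.969425, 1.720957)
(x_1(0.53), x_2(0.53)) ≈ (1.9694, 1.7210)

1.9694, 1.7210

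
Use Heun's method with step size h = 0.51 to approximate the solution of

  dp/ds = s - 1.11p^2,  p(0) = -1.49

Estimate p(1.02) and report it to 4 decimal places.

Heun: k1 = f(s_n, p_n); k2 = f(s_n + h, p_n + h·k1); p_{n+1} = p_n + (h/2)·(k1 + k2).
s=0.000000, p=-1.490000:
  k1 = f(0.000000, -1.490000) = -2.464311
  k2 = f(0.510000, -2.746799) = -7.864842
  p ← -1.490000 + (0.51/2)·(-2.464311 + (-7.864842)) = -4.123934
s=0.510000, p=-4.123934:
  k1 = f(0.510000, -4.123934) = -18.367583
  k2 = f(1.020000, -13.491401) = -201.019880
  p ← -4.123934 + (0.51/2)·(-18.367583 + (-201.019880)) = -60.067737
p(1.02) ≈ -60.0677

-60.0677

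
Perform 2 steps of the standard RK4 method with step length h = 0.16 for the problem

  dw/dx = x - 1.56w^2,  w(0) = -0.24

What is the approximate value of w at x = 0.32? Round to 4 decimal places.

RK4: k1 = f(x_n, w_n); k2 = f(x_n + h/2, w_n + (h/2)·k1); k3 = f(x_n + h/2, w_n + (h/2)·k2); k4 = f(x_n + h, w_n + h·k3); w_{n+1} = w_n + (h/6)·(k1 + 2k2 + 2k3 + k4).
x=0.000000, w=-0.240000:
  k1 = f(0.000000, -0.240000) = -0.089856
  k2 = f(0.080000, -0.247188) = -0.015319
  k3 = f(0.080000, -0.241226) = -0.010776
  k4 = f(0.160000, -0.241724) = 0.068848
  w ← -0.240000 + (0.16/6)·(k1 + 2k2 + 2k3 + k4) = -0.241952
x=0.160000, w=-0.241952:
  k1 = f(0.160000, -0.241952) = 0.068676
  k2 = f(0.240000, -0.236458) = 0.152777
  k3 = f(0.240000, -0.229730) = 0.157670
  k4 = f(0.320000, -0.216725) = 0.246727
  w ← -0.241952 + (0.16/6)·(k1 + 2k2 + 2k3 + k4) = -0.216984
w(0.32) ≈ -0.2170

-0.2170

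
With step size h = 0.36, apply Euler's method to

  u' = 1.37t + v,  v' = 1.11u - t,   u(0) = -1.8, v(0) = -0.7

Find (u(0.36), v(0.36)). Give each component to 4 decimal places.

-2.0520, -1.4193

Euler on (u,v): u_{n+1} = u_n + h·u', v_{n+1} = v_n + h·v'.
0.000000: (-1.800000, -0.700000); f=(-0.700000, -1.998000) → (-2.052000, -1.419280)
(u(0.36), v(0.36)) ≈ (-2.0520, -1.4193)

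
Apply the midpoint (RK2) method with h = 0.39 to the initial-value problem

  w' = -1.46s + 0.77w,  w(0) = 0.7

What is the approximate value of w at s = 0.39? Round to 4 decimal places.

0.8307

Midpoint: k1 = f(s_n, w_n); k2 = f(s_n + h/2, w_n + (h/2)·k1); w_{n+1} = w_n + h·k2.
s=0.000000, w=0.700000:
  k1 = f(0.000000, 0.700000) = 0.539000
  k2 = f(0.195000, 0.805105) = 0.335231
  w ← 0.700000 + 0.39·0.335231 = 0.830740
w(0.39) ≈ 0.8307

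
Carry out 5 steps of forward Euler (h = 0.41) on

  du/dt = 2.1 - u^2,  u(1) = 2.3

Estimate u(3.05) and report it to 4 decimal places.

1.4491

Euler: u_{n+1} = u_n + h·f(t_n, u_n).
t=1.000000, u=2.300000: f=-3.190000 → u ← 2.300000 + 0.41·(-3.190000) = 0.992100
t=1.410000, u=0.992100: f=1.115738 → u ← 0.992100 + 0.41·1.115738 = 1.449552
t=1.820000, u=1.449552: f=-0.001202 → u ← 1.449552 + 0.41·(-0.001202) = 1.449060
t=2.230000, u=1.449060: f=0.000227 → u ← 1.449060 + 0.41·0.000227 = 1.449152
t=2.640000, u=1.449152: f=-0.000043 → u ← 1.449152 + 0.41·(-0.000043) = 1.449135
u(3.05) ≈ 1.4491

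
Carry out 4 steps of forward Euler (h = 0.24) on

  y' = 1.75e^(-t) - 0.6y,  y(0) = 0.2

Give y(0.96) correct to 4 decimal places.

Euler: y_{n+1} = y_n + h·f(t_n, y_n).
t=0.000000, y=0.200000: f=1.630000 → y ← 0.200000 + 0.24·1.630000 = 0.591200
t=0.240000, y=0.591200: f=1.021879 → y ← 0.591200 + 0.24·1.021879 = 0.836451
t=0.480000, y=0.836451: f=0.581000 → y ← 0.836451 + 0.24·0.581000 = 0.975891
t=0.720000, y=0.975891: f=0.266282 → y ← 0.975891 + 0.24·0.266282 = 1.039799
y(0.96) ≈ 1.0398

1.0398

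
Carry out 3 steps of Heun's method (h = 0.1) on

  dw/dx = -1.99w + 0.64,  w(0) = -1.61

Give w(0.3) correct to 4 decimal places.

Heun: k1 = f(x_n, w_n); k2 = f(x_n + h, w_n + h·k1); w_{n+1} = w_n + (h/2)·(k1 + k2).
x=0.000000, w=-1.610000:
  k1 = f(0.000000, -1.610000) = 3.843900
  k2 = f(0.100000, -1.225610) = 3.078964
  w ← -1.610000 + (0.1/2)·(3.843900 + 3.078964) = -1.263857
x=0.100000, w=-1.263857:
  k1 = f(0.100000, -1.263857) = 3.155075
  k2 = f(0.200000, -0.948349) = 2.527215
  w ← -1.263857 + (0.1/2)·(3.155075 + 2.527215) = -0.979742
x=0.200000, w=-0.979742:
  k1 = f(0.200000, -0.979742) = 2.589687
  k2 = f(0.300000, -0.720774) = 2.074339
  w ← -0.979742 + (0.1/2)·(2.589687 + 2.074339) = -0.746541
w(0.3) ≈ -0.7465

-0.7465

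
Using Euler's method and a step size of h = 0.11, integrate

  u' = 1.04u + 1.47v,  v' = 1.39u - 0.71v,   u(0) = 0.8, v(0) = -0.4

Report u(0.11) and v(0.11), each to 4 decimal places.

Euler on (u,v): u_{n+1} = u_n + h·u', v_{n+1} = v_n + h·v'.
0.000000: (0.800000, -0.400000); f=(0.244000, 1.396000) → (0.826840, -0.246440)
(u(0.11), v(0.11)) ≈ (0.8268, -0.2464)

0.8268, -0.2464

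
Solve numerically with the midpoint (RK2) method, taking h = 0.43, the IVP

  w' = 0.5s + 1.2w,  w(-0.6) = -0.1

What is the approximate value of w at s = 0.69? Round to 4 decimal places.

-0.6472

Midpoint: k1 = f(s_n, w_n); k2 = f(s_n + h/2, w_n + (h/2)·k1); w_{n+1} = w_n + h·k2.
s=-0.600000, w=-0.100000:
  k1 = f(-0.600000, -0.100000) = -0.420000
  k2 = f(-0.385000, -0.190300) = -0.420860
  w ← -0.100000 + 0.43·(-0.420860) = -0.280970
s=-0.170000, w=-0.280970:
  k1 = f(-0.170000, -0.280970) = -0.422164
  k2 = f(0.045000, -0.371735) = -0.423582
  w ← -0.280970 + 0.43·(-0.423582) = -0.463110
s=0.260000, w=-0.463110:
  k1 = f(0.260000, -0.463110) = -0.425732
  k2 = f(0.475000, -0.554642) = -0.428071
  w ← -0.463110 + 0.43·(-0.428071) = -0.647181
w(0.69) ≈ -0.6472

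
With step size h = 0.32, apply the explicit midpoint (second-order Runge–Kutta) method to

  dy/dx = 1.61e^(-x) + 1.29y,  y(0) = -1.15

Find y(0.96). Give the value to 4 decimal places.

-1.7612

Midpoint: k1 = f(x_n, y_n); k2 = f(x_n + h/2, y_n + (h/2)·k1); y_{n+1} = y_n + h·k2.
x=0.000000, y=-1.150000:
  k1 = f(0.000000, -1.150000) = 0.126500
  k2 = f(0.160000, -1.129760) = -0.085439
  y ← -1.150000 + 0.32·(-0.085439) = -1.177340
x=0.320000, y=-1.177340:
  k1 = f(0.320000, -1.177340) = -0.349669
  k2 = f(0.480000, -1.233288) = -0.594700
  y ← -1.177340 + 0.32·(-0.594700) = -1.367644
x=0.640000, y=-1.367644:
  k1 = f(0.640000, -1.367644) = -0.915320
  k2 = f(0.800000, -1.514096) = -1.229764
  y ← -1.367644 + 0.32·(-1.229764) = -1.761169
y(0.96) ≈ -1.7612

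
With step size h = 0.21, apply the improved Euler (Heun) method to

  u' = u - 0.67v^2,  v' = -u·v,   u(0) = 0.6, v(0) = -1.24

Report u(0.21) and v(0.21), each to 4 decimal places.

Heun on (u,v): k1 = f(t_n, state_n); k2 = f(t_n + h, state_n + h·k1); state_{n+1} = state_n + (h/2)·(k1 + k2).
0.000000: (0.600000, -1.240000)
  k1 = (-0.430192, 0.744000)
  predictor → (0.509660, -1.083760)
  k2 = (-0.277279, 0.552349)
  → (0.525716, -1.103883)
(u(0.21), v(0.21)) ≈ (0.5257, -1.1039)

0.5257, -1.1039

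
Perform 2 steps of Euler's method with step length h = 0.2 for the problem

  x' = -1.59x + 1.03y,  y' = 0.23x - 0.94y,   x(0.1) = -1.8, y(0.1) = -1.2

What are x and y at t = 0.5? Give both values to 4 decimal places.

-1.2236, -0.9263

Euler on (x,y): x_{n+1} = x_n + h·x', y_{n+1} = y_n + h·y'.
0.100000: (-1.800000, -1.200000); f=(1.626000, 0.714000) → (-1.474800, -1.057200)
0.300000: (-1.474800, -1.057200); f=(1.256016, 0.654564) → (-1.223597, -0.926287)
(x(0.5), y(0.5)) ≈ (-1.2236, -0.9263)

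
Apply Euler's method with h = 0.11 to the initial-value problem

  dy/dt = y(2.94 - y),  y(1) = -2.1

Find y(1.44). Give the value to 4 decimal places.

-26.3360

Euler: y_{n+1} = y_n + h·f(t_n, y_n).
t=1.000000, y=-2.100000: f=-10.584000 → y ← -2.100000 + 0.11·(-10.584000) = -3.264240
t=1.110000, y=-3.264240: f=-20.252128 → y ← -3.264240 + 0.11·(-20.252128) = -5.491974
t=1.220000, y=-5.491974: f=-46.308184 → y ← -5.491974 + 0.11·(-46.308184) = -10.585874
t=1.330000, y=-10.585874: f=-143.183206 → y ← -10.585874 + 0.11·(-143.183206) = -26.336027
y(1.44) ≈ -26.3360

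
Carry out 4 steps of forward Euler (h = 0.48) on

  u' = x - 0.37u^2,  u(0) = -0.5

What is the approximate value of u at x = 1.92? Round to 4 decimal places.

Euler: u_{n+1} = u_n + h·f(x_n, u_n).
x=0.000000, u=-0.500000: f=-0.092500 → u ← -0.500000 + 0.48·(-0.092500) = -0.544400
x=0.480000, u=-0.544400: f=0.370343 → u ← -0.544400 + 0.48·0.370343 = -0.366636
x=0.960000, u=-0.366636: f=0.910264 → u ← -0.366636 + 0.48·0.910264 = 0.070291
x=1.440000, u=0.070291: f=1.438172 → u ← 0.070291 + 0.48·1.438172 = 0.760614
u(1.92) ≈ 0.7606

0.7606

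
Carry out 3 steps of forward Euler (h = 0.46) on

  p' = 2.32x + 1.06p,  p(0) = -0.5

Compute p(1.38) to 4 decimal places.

Euler: p_{n+1} = p_n + h·f(x_n, p_n).
x=0.000000, p=-0.500000: f=-0.530000 → p ← -0.500000 + 0.46·(-0.530000) = -0.743800
x=0.460000, p=-0.743800: f=0.278772 → p ← -0.743800 + 0.46·0.278772 = -0.615565
x=0.920000, p=-0.615565: f=1.481901 → p ← -0.615565 + 0.46·1.481901 = 0.066110
p(1.38) ≈ 0.0661

0.0661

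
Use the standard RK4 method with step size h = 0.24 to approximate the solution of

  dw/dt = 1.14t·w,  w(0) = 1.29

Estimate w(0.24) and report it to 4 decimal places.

RK4: k1 = f(t_n, w_n); k2 = f(t_n + h/2, w_n + (h/2)·k1); k3 = f(t_n + h/2, w_n + (h/2)·k2); k4 = f(t_n + h, w_n + h·k3); w_{n+1} = w_n + (h/6)·(k1 + 2k2 + 2k3 + k4).
t=0.000000, w=1.290000:
  k1 = f(0.000000, 1.290000) = 0.000000
  k2 = f(0.120000, 1.290000) = 0.176472
  k3 = f(0.120000, 1.311177) = 0.179369
  k4 = f(0.240000, 1.333049) = 0.364722
  w ← 1.290000 + (0.24/6)·(k1 + 2k2 + 2k3 + k4) = 1.333056
w(0.24) ≈ 1.3331

1.3331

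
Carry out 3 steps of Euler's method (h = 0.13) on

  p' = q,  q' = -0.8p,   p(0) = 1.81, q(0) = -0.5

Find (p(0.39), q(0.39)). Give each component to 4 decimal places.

1.5425, -1.0419

Euler on (p,q): p_{n+1} = p_n + h·p', q_{n+1} = q_n + h·q'.
0.000000: (1.810000, -0.500000); f=(-0.500000, -1.448000) → (1.745000, -0.688240)
0.130000: (1.745000, -0.688240); f=(-0.688240, -1.396000) → (1.655529, -0.869720)
0.260000: (1.655529, -0.869720); f=(-0.869720, -1.324423) → (1.542465, -1.041895)
(p(0.39), q(0.39)) ≈ (1.5425, -1.0419)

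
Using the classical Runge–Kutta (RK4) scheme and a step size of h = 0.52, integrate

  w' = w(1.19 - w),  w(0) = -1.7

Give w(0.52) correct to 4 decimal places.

-37.4281

RK4: k1 = f(t_n, w_n); k2 = f(t_n + h/2, w_n + (h/2)·k1); k3 = f(t_n + h/2, w_n + (h/2)·k2); k4 = f(t_n + h, w_n + h·k3); w_{n+1} = w_n + (h/6)·(k1 + 2k2 + 2k3 + k4).
t=0.000000, w=-1.700000:
  k1 = f(0.000000, -1.700000) = -4.913000
  k2 = f(0.260000, -2.977380) = -12.407874
  k3 = f(0.260000, -4.926047) = -30.127937
  k4 = f(0.520000, -17.366527) = -322.262440
  w ← -1.700000 + (0.52/6)·(k1 + 2k2 + 2k3 + k4) = -37.428079
w(0.52) ≈ -37.4281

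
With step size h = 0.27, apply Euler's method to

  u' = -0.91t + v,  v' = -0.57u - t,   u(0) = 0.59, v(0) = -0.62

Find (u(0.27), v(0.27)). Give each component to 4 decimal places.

0.4226, -0.7108

Euler on (u,v): u_{n+1} = u_n + h·u', v_{n+1} = v_n + h·v'.
0.000000: (0.590000, -0.620000); f=(-0.620000, -0.336300) → (0.422600, -0.710801)
(u(0.27), v(0.27)) ≈ (0.4226, -0.7108)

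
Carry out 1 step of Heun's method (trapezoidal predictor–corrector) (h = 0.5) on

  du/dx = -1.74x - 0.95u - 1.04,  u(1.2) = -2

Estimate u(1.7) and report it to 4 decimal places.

Heun: k1 = f(x_n, u_n); k2 = f(x_n + h, u_n + h·k1); u_{n+1} = u_n + (h/2)·(k1 + k2).
x=1.200000, u=-2.000000:
  k1 = f(1.200000, -2.000000) = -1.228000
  k2 = f(1.700000, -2.614000) = -1.514700
  u ← -2.000000 + (0.5/2)·(-1.228000 + (-1.514700)) = -2.685675
u(1.7) ≈ -2.6857

-2.6857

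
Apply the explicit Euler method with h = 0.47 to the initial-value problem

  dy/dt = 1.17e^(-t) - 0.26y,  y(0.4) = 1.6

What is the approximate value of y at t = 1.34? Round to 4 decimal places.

Euler: y_{n+1} = y_n + h·f(t_n, y_n).
t=0.400000, y=1.600000: f=0.368274 → y ← 1.600000 + 0.47·0.368274 = 1.773089
t=0.870000, y=1.773089: f=0.029170 → y ← 1.773089 + 0.47·0.029170 = 1.786799
y(1.34) ≈ 1.7868

1.7868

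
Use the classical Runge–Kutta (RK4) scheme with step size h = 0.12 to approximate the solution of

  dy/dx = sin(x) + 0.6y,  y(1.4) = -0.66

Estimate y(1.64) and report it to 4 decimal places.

-0.5051

RK4: k1 = f(x_n, y_n); k2 = f(x_n + h/2, y_n + (h/2)·k1); k3 = f(x_n + h/2, y_n + (h/2)·k2); k4 = f(x_n + h, y_n + h·k3); y_{n+1} = y_n + (h/6)·(k1 + 2k2 + 2k3 + k4).
x=1.400000, y=-0.660000:
  k1 = f(1.400000, -0.660000) = 0.589450
  k2 = f(1.460000, -0.624633) = 0.619089
  k3 = f(1.460000, -0.622855) = 0.620156
  k4 = f(1.520000, -0.585581) = 0.647361
  y ← -0.660000 + (0.12/6)·(k1 + 2k2 + 2k3 + k4) = -0.585694
x=1.520000, y=-0.585694:
  k1 = f(1.520000, -0.585694) = 0.647294
  k2 = f(1.580000, -0.546856) = 0.671844
  k3 = f(1.580000, -0.545383) = 0.672728
  k4 = f(1.640000, -0.504967) = 0.694626
  y ← -0.585694 + (0.12/6)·(k1 + 2k2 + 2k3 + k4) = -0.505073
y(1.64) ≈ -0.5051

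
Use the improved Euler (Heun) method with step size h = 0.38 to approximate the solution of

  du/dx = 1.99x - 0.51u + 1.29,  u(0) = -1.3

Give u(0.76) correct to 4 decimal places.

Heun: k1 = f(x_n, u_n); k2 = f(x_n + h, u_n + h·k1); u_{n+1} = u_n + (h/2)·(k1 + k2).
x=0.000000, u=-1.300000:
  k1 = f(0.000000, -1.300000) = 1.953000
  k2 = f(0.380000, -0.557860) = 2.330709
  u ← -1.300000 + (0.38/2)·(1.953000 + 2.330709) = -0.486095
x=0.380000, u=-0.486095:
  k1 = f(0.380000, -0.486095) = 2.294109
  k2 = f(0.760000, 0.385666) = 2.605710
  u ← -0.486095 + (0.38/2)·(2.294109 + 2.605710) = 0.444870
u(0.76) ≈ 0.4449

0.4449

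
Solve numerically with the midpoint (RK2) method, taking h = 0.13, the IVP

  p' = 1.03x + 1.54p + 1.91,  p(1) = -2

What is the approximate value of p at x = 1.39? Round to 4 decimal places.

Midpoint: k1 = f(x_n, p_n); k2 = f(x_n + h/2, p_n + (h/2)·k1); p_{n+1} = p_n + h·k2.
x=1.000000, p=-2.000000:
  k1 = f(1.000000, -2.000000) = -0.140000
  k2 = f(1.065000, -2.009100) = -0.087064
  p ← -2.000000 + 0.13·(-0.087064) = -2.011318
x=1.130000, p=-2.011318:
  k1 = f(1.130000, -2.011318) = -0.023530
  k2 = f(1.195000, -2.012848) = 0.041064
  p ← -2.011318 + 0.13·0.041064 = -2.005980
x=1.260000, p=-2.005980:
  k1 = f(1.260000, -2.005980) = 0.118591
  k2 = f(1.325000, -1.998272) = 0.197412
  p ← -2.005980 + 0.13·0.197412 = -1.980316
p(1.39) ≈ -1.9803

-1.9803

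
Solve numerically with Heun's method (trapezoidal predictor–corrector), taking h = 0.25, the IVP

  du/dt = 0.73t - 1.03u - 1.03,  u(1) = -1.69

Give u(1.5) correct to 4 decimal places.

-1.0525

Heun: k1 = f(t_n, u_n); k2 = f(t_n + h, u_n + h·k1); u_{n+1} = u_n + (h/2)·(k1 + k2).
t=1.000000, u=-1.690000:
  k1 = f(1.000000, -1.690000) = 1.440700
  k2 = f(1.250000, -1.329825) = 1.252220
  u ← -1.690000 + (0.25/2)·(1.440700 + 1.252220) = -1.353385
t=1.250000, u=-1.353385:
  k1 = f(1.250000, -1.353385) = 1.276487
  k2 = f(1.500000, -1.034263) = 1.130291
  u ← -1.353385 + (0.25/2)·(1.276487 + 1.130291) = -1.052538
u(1.5) ≈ -1.0525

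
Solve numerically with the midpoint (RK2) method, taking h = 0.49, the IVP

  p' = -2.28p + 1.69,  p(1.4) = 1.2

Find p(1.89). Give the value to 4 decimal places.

0.9738

Midpoint: k1 = f(x_n, p_n); k2 = f(x_n + h/2, p_n + (h/2)·k1); p_{n+1} = p_n + h·k2.
x=1.400000, p=1.200000:
  k1 = f(1.400000, 1.200000) = -1.046000
  k2 = f(1.645000, 0.943730) = -0.461704
  p ← 1.200000 + 0.49·(-0.461704) = 0.973765
p(1.89) ≈ 0.9738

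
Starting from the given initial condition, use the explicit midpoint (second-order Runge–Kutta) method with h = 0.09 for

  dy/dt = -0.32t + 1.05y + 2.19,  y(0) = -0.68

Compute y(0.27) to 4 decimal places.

-0.2327

Midpoint: k1 = f(t_n, y_n); k2 = f(t_n + h/2, y_n + (h/2)·k1); y_{n+1} = y_n + h·k2.
t=0.000000, y=-0.680000:
  k1 = f(0.000000, -0.680000) = 1.476000
  k2 = f(0.045000, -0.613580) = 1.531341
  y ← -0.680000 + 0.09·1.531341 = -0.542179
t=0.090000, y=-0.542179:
  k1 = f(0.090000, -0.542179) = 1.591912
  k2 = f(0.135000, -0.470543) = 1.652730
  y ← -0.542179 + 0.09·1.652730 = -0.393434
t=0.180000, y=-0.393434:
  k1 = f(0.180000, -0.393434) = 1.719295
  k2 = f(0.225000, -0.316065) = 1.786131
  y ← -0.393434 + 0.09·1.786131 = -0.232682
y(0.27) ≈ -0.2327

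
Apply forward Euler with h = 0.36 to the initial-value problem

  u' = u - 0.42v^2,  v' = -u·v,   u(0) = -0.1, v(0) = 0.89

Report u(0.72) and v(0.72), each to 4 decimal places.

Euler on (u,v): u_{n+1} = u_n + h·u', v_{n+1} = v_n + h·v'.
0.000000: (-0.100000, 0.890000); f=(-0.432682, 0.089000) → (-0.255766, 0.922040)
0.360000: (-0.255766, 0.922040); f=(-0.612832, 0.235826) → (-0.476385, 1.006937)
(u(0.72), v(0.72)) ≈ (-0.4764, 1.0069)

-0.4764, 1.0069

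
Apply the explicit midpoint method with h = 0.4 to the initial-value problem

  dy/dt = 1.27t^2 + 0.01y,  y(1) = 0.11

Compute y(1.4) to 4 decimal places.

Midpoint: k1 = f(t_n, y_n); k2 = f(t_n + h/2, y_n + (h/2)·k1); y_{n+1} = y_n + h·k2.
t=1.000000, y=0.110000:
  k1 = f(1.000000, 0.110000) = 1.271100
  k2 = f(1.200000, 0.364220) = 1.832442
  y ← 0.110000 + 0.4·1.832442 = 0.842977
y(1.4) ≈ 0.8430

0.8430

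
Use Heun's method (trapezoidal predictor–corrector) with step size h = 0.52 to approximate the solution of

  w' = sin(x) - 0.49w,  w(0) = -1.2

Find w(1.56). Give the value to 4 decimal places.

Heun: k1 = f(x_n, w_n); k2 = f(x_n + h, w_n + h·k1); w_{n+1} = w_n + (h/2)·(k1 + k2).
x=0.000000, w=-1.200000:
  k1 = f(0.000000, -1.200000) = 0.588000
  k2 = f(0.520000, -0.894240) = 0.935058
  w ← -1.200000 + (0.52/2)·(0.588000 + 0.935058) = -0.804005
x=0.520000, w=-0.804005:
  k1 = f(0.520000, -0.804005) = 0.890843
  k2 = f(1.040000, -0.340767) = 1.029380
  w ← -0.804005 + (0.52/2)·(0.890843 + 1.029380) = -0.304747
x=1.040000, w=-0.304747:
  k1 = f(1.040000, -0.304747) = 1.011730
  k2 = f(1.560000, 0.221353) = 0.891479
  w ← -0.304747 + (0.52/2)·(1.011730 + 0.891479) = 0.190087
w(1.56) ≈ 0.1901

0.1901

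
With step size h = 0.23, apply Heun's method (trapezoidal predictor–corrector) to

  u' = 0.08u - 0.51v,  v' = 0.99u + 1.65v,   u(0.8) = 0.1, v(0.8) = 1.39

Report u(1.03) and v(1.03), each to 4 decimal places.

Heun on (u,v): k1 = f(t_n, state_n); k2 = f(t_n + h, state_n + h·k1); state_{n+1} = state_n + (h/2)·(k1 + k2).
0.800000: (0.100000, 1.390000)
  k1 = (-0.700900, 2.392500)
  predictor → (-0.061207, 1.940275)
  k2 = (-0.994437, 3.140859)
  → (-0.094964, 2.026336)
(u(1.03), v(1.03)) ≈ (-0.0950, 2.0263)

-0.0950, 2.0263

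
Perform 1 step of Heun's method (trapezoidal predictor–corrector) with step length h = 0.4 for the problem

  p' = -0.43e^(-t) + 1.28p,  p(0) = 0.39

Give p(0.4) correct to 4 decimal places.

Heun: k1 = f(t_n, p_n); k2 = f(t_n + h, p_n + h·k1); p_{n+1} = p_n + (h/2)·(k1 + k2).
t=0.000000, p=0.390000:
  k1 = f(0.000000, 0.390000) = 0.069200
  k2 = f(0.400000, 0.417680) = 0.246393
  p ← 0.390000 + (0.4/2)·(0.069200 + 0.246393) = 0.453119
p(0.4) ≈ 0.4531

0.4531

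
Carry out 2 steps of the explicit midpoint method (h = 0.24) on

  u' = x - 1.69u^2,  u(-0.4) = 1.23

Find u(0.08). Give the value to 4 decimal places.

0.6518

Midpoint: k1 = f(x_n, u_n); k2 = f(x_n + h/2, u_n + (h/2)·k1); u_{n+1} = u_n + h·k2.
x=-0.400000, u=1.230000:
  k1 = f(-0.400000, 1.230000) = -2.956801
  k2 = f(-0.280000, 0.875184) = -1.574450
  u ← 1.230000 + 0.24·(-1.574450) = 0.852132
x=-0.160000, u=0.852132:
  k1 = f(-0.160000, 0.852132) = -1.387158
  k2 = f(-0.040000, 0.685673) = -0.834549
  u ← 0.852132 + 0.24·(-0.834549) = 0.651840
u(0.08) ≈ 0.6518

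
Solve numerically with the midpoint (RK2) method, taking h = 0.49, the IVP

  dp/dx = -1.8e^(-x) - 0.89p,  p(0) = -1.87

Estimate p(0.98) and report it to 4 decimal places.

Midpoint: k1 = f(x_n, p_n); k2 = f(x_n + h/2, p_n + (h/2)·k1); p_{n+1} = p_n + h·k2.
x=0.000000, p=-1.870000:
  k1 = f(0.000000, -1.870000) = -0.135700
  k2 = f(0.245000, -1.903247) = 0.285021
  p ← -1.870000 + 0.49·0.285021 = -1.730340
x=0.490000, p=-1.730340:
  k1 = f(0.490000, -1.730340) = 0.437275
  k2 = f(0.735000, -1.623207) = 0.581545
  p ← -1.730340 + 0.49·0.581545 = -1.445383
p(0.98) ≈ -1.4454

-1.4454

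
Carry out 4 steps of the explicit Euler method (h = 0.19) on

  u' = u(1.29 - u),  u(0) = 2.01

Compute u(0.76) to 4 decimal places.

Euler: u_{n+1} = u_n + h·f(x_n, u_n).
x=0.000000, u=2.010000: f=-1.447200 → u ← 2.010000 + 0.19·(-1.447200) = 1.735032
x=0.190000, u=1.735032: f=-0.772145 → u ← 1.735032 + 0.19·(-0.772145) = 1.588324
x=0.380000, u=1.588324: f=-0.473836 → u ← 1.588324 + 0.19·(-0.473836) = 1.498296
x=0.570000, u=1.498296: f=-0.312088 → u ← 1.498296 + 0.19·(-0.312088) = 1.438999
u(0.76) ≈ 1.4390

1.4390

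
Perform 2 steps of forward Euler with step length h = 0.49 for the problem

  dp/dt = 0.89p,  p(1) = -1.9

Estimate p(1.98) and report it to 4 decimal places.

-3.9185

Euler: p_{n+1} = p_n + h·f(t_n, p_n).
t=1.000000, p=-1.900000: f=-1.691000 → p ← -1.900000 + 0.49·(-1.691000) = -2.728590
t=1.490000, p=-2.728590: f=-2.428445 → p ← -2.728590 + 0.49·(-2.428445) = -3.918528
p(1.98) ≈ -3.9185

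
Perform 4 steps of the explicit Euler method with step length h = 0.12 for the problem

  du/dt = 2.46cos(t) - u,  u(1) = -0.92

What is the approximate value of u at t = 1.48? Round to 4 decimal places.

Euler: u_{n+1} = u_n + h·f(t_n, u_n).
t=1.000000, u=-0.920000: f=2.249144 → u ← -0.920000 + 0.12·2.249144 = -0.650103
t=1.120000, u=-0.650103: f=1.721882 → u ← -0.650103 + 0.12·1.721882 = -0.443477
t=1.240000, u=-0.443477: f=1.242476 → u ← -0.443477 + 0.12·1.242476 = -0.294380
t=1.360000, u=-0.294380: f=0.809107 → u ← -0.294380 + 0.12·0.809107 = -0.197287
u(1.48) ≈ -0.1973

-0.1973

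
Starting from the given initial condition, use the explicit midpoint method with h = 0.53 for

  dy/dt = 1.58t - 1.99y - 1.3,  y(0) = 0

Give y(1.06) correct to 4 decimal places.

Midpoint: k1 = f(t_n, y_n); k2 = f(t_n + h/2, y_n + (h/2)·k1); y_{n+1} = y_n + h·k2.
t=0.000000, y=0.000000:
  k1 = f(0.000000, 0.000000) = -1.300000
  k2 = f(0.265000, -0.344500) = -0.195745
  y ← 0.000000 + 0.53·(-0.195745) = -0.103745
t=0.530000, y=-0.103745:
  k1 = f(0.530000, -0.103745) = -0.256148
  k2 = f(0.795000, -0.171624) = 0.297632
  y ← -0.103745 + 0.53·0.297632 = 0.054000
y(1.06) ≈ 0.0540

0.0540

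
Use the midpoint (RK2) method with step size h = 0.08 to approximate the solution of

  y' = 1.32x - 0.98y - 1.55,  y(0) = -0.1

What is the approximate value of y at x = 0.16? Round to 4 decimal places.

-0.2986

Midpoint: k1 = f(x_n, y_n); k2 = f(x_n + h/2, y_n + (h/2)·k1); y_{n+1} = y_n + h·k2.
x=0.000000, y=-0.100000:
  k1 = f(0.000000, -0.100000) = -1.452000
  k2 = f(0.040000, -0.158080) = -1.342282
  y ← -0.100000 + 0.08·(-1.342282) = -0.207383
x=0.080000, y=-0.207383:
  k1 = f(0.080000, -0.207383) = -1.241165
  k2 = f(0.120000, -0.257029) = -1.139711
  y ← -0.207383 + 0.08·(-1.139711) = -0.298559
y(0.16) ≈ -0.2986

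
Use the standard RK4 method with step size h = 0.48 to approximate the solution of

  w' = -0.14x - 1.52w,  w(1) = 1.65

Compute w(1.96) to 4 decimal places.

RK4: k1 = f(x_n, w_n); k2 = f(x_n + h/2, w_n + (h/2)·k1); k3 = f(x_n + h/2, w_n + (h/2)·k2); k4 = f(x_n + h, w_n + h·k3); w_{n+1} = w_n + (h/6)·(k1 + 2k2 + 2k3 + k4).
x=1.000000, w=1.650000:
  k1 = f(1.000000, 1.650000) = -2.648000
  k2 = f(1.240000, 1.014480) = -1.715610
  k3 = f(1.240000, 1.238254) = -2.055746
  k4 = f(1.480000, 0.663242) = -1.215328
  w ← 1.650000 + (0.48/6)·(k1 + 2k2 + 2k3 + k4) = 0.737517
x=1.480000, w=0.737517:
  k1 = f(1.480000, 0.737517) = -1.328226
  k2 = f(1.720000, 0.418743) = -0.877289
  k3 = f(1.720000, 0.526968) = -1.041791
  k4 = f(1.960000, 0.237457) = -0.635335
  w ← 0.737517 + (0.48/6)·(k1 + 2k2 + 2k3 + k4) = 0.273379
w(1.96) ≈ 0.2734

0.2734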